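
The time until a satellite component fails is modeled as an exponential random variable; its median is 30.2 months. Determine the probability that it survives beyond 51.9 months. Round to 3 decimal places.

0.304

For an exponential, median = ln(2)/λ, so λ = ln 2 / 30.2 = 0.0229519 per month.
P(X > 51.9) = e^(−λ·51.9) = e^(−1.1912) ≈ 0.304.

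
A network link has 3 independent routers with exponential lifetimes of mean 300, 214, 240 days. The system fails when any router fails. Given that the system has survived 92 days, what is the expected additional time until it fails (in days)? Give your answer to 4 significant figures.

First-failure rate Σλ = 1/300 + 1/214 + 1/240 = 0.0121729.
By memorylessness the expected residual is 1/Σλ = 82.1497 days, regardless of the 92 already elapsed.

82.15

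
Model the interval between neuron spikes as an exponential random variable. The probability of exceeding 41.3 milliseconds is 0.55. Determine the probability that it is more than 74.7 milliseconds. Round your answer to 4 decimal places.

0.3391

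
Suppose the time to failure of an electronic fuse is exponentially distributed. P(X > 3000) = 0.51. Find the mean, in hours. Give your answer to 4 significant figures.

4455

e^(−λ·3000) = 0.51 ⇒ λ = −ln(0.51)/3000 = 0.000224448.
Mean = 1/λ = 4455.37 hours.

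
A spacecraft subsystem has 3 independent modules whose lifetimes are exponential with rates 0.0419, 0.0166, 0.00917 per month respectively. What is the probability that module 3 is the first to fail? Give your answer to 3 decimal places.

0.136

The time to first failure is exponential with rate Σλ = 0.0419 + 0.0166 + 0.00917 = 0.06767.
P(module 3 first) = λ_3/Σλ = 0.00917/0.06767 ≈ 0.136.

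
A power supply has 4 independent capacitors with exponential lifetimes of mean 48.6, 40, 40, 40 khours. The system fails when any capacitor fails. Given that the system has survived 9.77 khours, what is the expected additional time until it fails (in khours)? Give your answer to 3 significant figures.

10.5

First-failure rate Σλ = 1/48.6 + 1/40 + 1/40 + 1/40 = 0.0955761.
By memorylessness the expected residual is 1/Σλ = 10.4629 khours, regardless of the 9.77 already elapsed.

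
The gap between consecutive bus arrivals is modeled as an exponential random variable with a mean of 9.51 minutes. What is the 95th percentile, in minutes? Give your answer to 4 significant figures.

28.49

The rate is λ = 1/9.51 = 0.105152 per minute.
Set 1 − e^(−λt) = 0.95, so t = −ln(0.05)/λ = 2.9957/0.105152 ≈ 28.4894 minutes.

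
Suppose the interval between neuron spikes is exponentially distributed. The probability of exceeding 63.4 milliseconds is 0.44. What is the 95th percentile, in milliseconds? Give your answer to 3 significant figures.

e^(−λ·63.4) = 0.44 ⇒ λ = −ln(0.44)/63.4 = 0.0129492.
95th percentile: 1 − e^(−λt) = 0.95, t = −ln(0.05)/λ = 231.345 milliseconds.

231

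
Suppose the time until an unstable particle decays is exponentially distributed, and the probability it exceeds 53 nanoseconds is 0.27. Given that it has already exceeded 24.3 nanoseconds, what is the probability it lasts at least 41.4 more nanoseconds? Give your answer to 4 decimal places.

0.3596

From e^(−λ·53) = 0.27, λ = −ln(0.27)/53 = 0.0247044.
Memoryless: P(X > 24.3+41.4 | X > 24.3) = P(X > 41.4) = e^(−0.0247044·41.4) ≈ 0.3596.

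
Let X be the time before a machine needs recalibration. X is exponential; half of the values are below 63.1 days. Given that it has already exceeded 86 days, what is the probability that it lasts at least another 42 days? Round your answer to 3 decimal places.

0.630

For an exponential, median = ln(2)/λ, so λ = ln 2 / 63.1 = 0.0109849 per day.
By the memoryless property, P(X > 86+42 | X > 86) = P(X > 42).
P(X > 42) = e^(−0.46137) ≈ 0.630.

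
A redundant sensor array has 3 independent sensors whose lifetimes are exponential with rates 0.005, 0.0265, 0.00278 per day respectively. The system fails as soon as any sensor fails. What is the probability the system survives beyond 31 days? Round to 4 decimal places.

0.3455

The time to first failure is exponential with rate Σλ = 0.005 + 0.0265 + 0.00278 = 0.03428.
P(min > 31) = e^(−0.03428·31) = e^(−1.0627) ≈ 0.3455.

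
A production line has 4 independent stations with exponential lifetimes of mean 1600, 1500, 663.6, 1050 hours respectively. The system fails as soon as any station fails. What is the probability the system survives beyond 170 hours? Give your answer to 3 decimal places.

The first failure time is exponential with rate Σλ_i = 1/1600 + 1/1500 + 1/663.6 + 1/1050 = 0.00375098 per hour.
P(min > 170) = e^(−0.00375098·170) = e^(−0.63767) ≈ 0.529.

0.529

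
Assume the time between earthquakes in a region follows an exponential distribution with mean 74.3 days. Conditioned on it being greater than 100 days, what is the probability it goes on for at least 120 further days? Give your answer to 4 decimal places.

0.1989

The rate is λ = 1/74.3 = 0.013459 per day.
The exponential is memoryless, so the remaining time is again Exp(λ): the condition X > 100 is irrelevant.
P(X > 120) = e^(−1.6151) ≈ 0.1989.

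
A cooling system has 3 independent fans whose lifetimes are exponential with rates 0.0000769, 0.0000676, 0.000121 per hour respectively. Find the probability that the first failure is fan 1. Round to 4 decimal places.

The time to first failure is exponential with rate Σλ = 0.0000769 + 0.0000676 + 0.000121 = 0.0002655.
P(fan 1 first) = λ_1/Σλ = 0.0000769/0.0002655 ≈ 0.2896.

0.2896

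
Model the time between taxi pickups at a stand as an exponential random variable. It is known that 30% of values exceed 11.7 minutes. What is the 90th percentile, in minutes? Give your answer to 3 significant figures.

e^(−λ·11.7) = 0.30 ⇒ λ = −ln(0.30)/11.7 = 0.102904.
90th percentile: 1 − e^(−λt) = 0.9, t = −ln(0.1)/λ = 22.3761 minutes.

22.4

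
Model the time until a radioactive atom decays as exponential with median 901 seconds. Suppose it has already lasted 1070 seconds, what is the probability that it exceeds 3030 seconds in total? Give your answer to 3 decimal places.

For an exponential, median = ln(2)/λ, so λ = ln 2 / 901 = 0.000769309 per second.
By the memoryless property, P(X > 1070+1960 | X > 1070) = P(X > 1960).
P(X > 1960) = e^(−1.5078) ≈ 0.221.

0.221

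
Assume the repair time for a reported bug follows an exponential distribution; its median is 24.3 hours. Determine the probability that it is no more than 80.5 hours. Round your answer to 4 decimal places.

For an exponential, median = ln(2)/λ, so λ = ln 2 / 24.3 = 0.0285246 per hour.
P(X ≤ 80.5) = 1 − e^(−λ·80.5) = 1 − e^(−2.2962) ≈ 0.8994.

0.8994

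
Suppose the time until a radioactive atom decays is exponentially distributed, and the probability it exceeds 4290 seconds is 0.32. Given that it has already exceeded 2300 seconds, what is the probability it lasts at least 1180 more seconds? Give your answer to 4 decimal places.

From e^(−λ·4290) = 0.32, λ = −ln(0.32)/4290 = 0.000265602.
Memoryless: P(X > 2300+1180 | X > 2300) = P(X > 1180) = e^(−0.000265602·1180) ≈ 0.7309.

0.7309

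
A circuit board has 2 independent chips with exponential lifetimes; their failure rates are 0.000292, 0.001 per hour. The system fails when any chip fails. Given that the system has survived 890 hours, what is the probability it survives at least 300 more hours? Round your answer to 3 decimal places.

Time to first failure ~ Exp(Σλ) with Σλ = 0.001292.
By memorylessness, P(T > 890+300 | T > 890) = P(T > 300) = e^(−0.001292·300) ≈ 0.679.

0.679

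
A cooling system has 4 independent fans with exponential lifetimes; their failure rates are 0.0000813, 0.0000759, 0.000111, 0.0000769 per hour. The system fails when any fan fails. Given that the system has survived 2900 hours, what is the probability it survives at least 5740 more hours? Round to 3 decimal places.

Time to first failure ~ Exp(Σλ) with Σλ = 0.0003451.
By memorylessness, P(T > 2900+5740 | T > 2900) = P(T > 5740) = e^(−0.0003451·5740) ≈ 0.138.

0.138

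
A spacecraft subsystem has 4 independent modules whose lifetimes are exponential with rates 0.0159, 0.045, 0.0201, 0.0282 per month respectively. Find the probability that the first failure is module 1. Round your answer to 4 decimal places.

0.1456

The time to first failure is exponential with rate Σλ = 0.0159 + 0.045 + 0.0201 + 0.0282 = 0.1092.
P(module 1 first) = λ_1/Σλ = 0.0159/0.1092 ≈ 0.1456.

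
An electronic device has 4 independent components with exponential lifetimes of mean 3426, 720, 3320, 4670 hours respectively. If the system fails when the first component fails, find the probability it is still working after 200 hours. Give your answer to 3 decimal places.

0.645

The first failure time is exponential with rate Σλ_i = 1/3426 + 1/720 + 1/3320 + 1/4670 = 0.00219611 per hour.
P(min > 200) = e^(−0.00219611·200) = e^(−0.43922) ≈ 0.645.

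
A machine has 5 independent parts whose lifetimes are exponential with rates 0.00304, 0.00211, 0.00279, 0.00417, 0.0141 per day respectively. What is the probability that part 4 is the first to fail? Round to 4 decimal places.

0.1591

The time to first failure is exponential with rate Σλ = 0.00304 + 0.00211 + 0.00279 + 0.00417 + 0.0141 = 0.02621.
P(part 4 first) = λ_4/Σλ = 0.00417/0.02621 ≈ 0.1591.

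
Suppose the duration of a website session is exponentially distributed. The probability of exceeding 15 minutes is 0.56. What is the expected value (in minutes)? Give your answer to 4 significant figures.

25.87

e^(−λ·15) = 0.56 ⇒ λ = −ln(0.56)/15 = 0.0386546.
Mean = 1/λ = 25.8702 minutes.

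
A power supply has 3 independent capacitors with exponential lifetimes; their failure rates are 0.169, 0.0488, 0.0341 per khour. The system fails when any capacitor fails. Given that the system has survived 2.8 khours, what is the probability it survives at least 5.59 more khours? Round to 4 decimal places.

0.2446

Time to first failure ~ Exp(Σλ) with Σλ = 0.2519.
By memorylessness, P(T > 2.8+5.59 | T > 2.8) = P(T > 5.59) = e^(−0.2519·5.59) ≈ 0.2446.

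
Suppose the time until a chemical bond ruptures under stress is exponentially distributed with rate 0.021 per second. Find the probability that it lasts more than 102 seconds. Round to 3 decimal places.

P(X > 102) = e^(−λ·102) = e^(−2.142) ≈ 0.117.

0.117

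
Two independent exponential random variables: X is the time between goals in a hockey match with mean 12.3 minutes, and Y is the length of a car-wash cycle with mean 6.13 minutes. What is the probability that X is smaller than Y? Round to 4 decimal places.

0.3326

λ_1 = 1/12.3 = 0.0813008, λ_2 = 1/6.13 = 0.163132.
For independent exponentials, P(X < Y) = λ_1/(λ_1+λ_2) = 0.0813008/0.244433 ≈ 0.3326.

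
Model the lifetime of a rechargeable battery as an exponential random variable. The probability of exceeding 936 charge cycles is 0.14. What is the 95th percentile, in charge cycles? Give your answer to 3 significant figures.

1430

e^(−λ·936) = 0.14 ⇒ λ = −ln(0.14)/936 = 0.00210055.
95th percentile: 1 − e^(−λt) = 0.95, t = −ln(0.05)/λ = 1426.17 charge cycles.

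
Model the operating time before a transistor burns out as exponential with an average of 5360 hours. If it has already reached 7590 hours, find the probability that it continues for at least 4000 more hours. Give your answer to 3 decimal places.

0.474

The rate is λ = 1/5360 = 0.000186567 per hour.
P(X > s+t | X > s) = e^(−λ(s+t))/e^(−λs) = e^(−λt), independent of s = 7590.
P(X > 4000) = e^(−0.74627) ≈ 0.474.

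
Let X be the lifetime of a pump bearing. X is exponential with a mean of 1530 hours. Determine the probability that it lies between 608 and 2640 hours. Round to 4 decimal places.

The rate is λ = 1/1530 = 0.000653595 per hour.
P(608 < X < 2640) = e^(−λ·608) − e^(−λ·2640) = 0.67207 − 0.17809 ≈ 0.4940.

0.4940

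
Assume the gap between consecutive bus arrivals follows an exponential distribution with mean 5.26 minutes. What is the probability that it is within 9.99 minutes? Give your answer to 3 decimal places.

The rate is λ = 1/5.26 = 0.190114 per minute.
P(X ≤ 9.99) = 1 − e^(−λ·9.99) = 1 − e^(−1.8992) ≈ 0.850.

0.850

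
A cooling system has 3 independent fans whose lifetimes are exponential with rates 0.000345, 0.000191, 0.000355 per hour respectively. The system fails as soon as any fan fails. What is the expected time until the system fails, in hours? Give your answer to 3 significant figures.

1120

The time to first failure is exponential with rate Σλ = 0.000345 + 0.000191 + 0.000355 = 0.000891.
E[min] = 1/Σλ = 1/0.000891 = 1122.33 hours.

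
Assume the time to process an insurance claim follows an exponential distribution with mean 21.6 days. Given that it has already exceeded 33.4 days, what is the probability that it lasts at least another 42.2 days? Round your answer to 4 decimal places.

0.1417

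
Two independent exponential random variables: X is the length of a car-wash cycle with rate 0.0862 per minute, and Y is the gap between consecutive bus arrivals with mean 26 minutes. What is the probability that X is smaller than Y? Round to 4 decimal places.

0.6915

λ_1 = 0.0862, λ_2 = 1/26 = 0.0384615.
For independent exponentials, P(X < Y) = λ_1/(λ_1+λ_2) = 0.0862/0.124662 ≈ 0.6915.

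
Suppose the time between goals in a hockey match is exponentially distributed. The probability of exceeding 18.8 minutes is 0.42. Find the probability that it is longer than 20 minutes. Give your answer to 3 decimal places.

0.397

e^(−λ·18.8) = 0.42 ⇒ λ = −ln(0.42)/18.8 = 0.0461436.
P(X > 20) = e^(−0.0461436·20) = e^(−0.92287) ≈ 0.397.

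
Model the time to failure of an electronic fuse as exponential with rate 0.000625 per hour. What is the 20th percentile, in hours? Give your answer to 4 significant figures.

357.0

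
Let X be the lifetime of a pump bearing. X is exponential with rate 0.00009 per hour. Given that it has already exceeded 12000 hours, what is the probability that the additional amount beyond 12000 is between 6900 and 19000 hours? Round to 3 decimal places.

0.357

Memoryless: the residual past 12000 is again Exp(λ).
P(6900 < residual < 19000) = e^(−λ·6900) − e^(−λ·19000) = 0.53741 − 0.18087 ≈ 0.357.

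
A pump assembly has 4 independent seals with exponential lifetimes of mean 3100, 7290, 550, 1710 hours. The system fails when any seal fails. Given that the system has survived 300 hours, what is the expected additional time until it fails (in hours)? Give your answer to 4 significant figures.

349.3

First-failure rate Σλ = 1/3100 + 1/7290 + 1/550 + 1/1710 = 0.00286273.
By memorylessness the expected residual is 1/Σλ = 349.317 hours, regardless of the 300 already elapsed.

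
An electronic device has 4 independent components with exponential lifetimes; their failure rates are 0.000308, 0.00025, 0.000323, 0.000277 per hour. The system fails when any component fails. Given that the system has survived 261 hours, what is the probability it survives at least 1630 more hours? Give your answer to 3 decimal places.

0.151

Time to first failure ~ Exp(Σλ) with Σλ = 0.001158.
By memorylessness, P(T > 261+1630 | T > 261) = P(T > 1630) = e^(−0.001158·1630) ≈ 0.151.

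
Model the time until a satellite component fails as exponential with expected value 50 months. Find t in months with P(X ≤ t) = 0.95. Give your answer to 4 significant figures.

149.8

The rate is λ = 1/50 = 0.02 per month.
Set 1 − e^(−λt) = 0.95, so t = −ln(0.05)/λ = 2.9957/0.02 ≈ 149.787 months.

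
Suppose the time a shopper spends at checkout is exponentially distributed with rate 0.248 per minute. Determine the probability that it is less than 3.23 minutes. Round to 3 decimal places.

P(X ≤ 3.23) = 1 − e^(−λ·3.23) = 1 − e^(−0.80104) ≈ 0.551.

0.551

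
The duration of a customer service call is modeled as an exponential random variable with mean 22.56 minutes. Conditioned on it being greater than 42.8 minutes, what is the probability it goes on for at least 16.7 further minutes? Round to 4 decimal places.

0.4770

The rate is λ = 1/22.56 = 0.0443262 per minute.
The exponential is memoryless, so the remaining time is again Exp(λ): the condition X > 42.8 is irrelevant.
P(X > 16.7) = e^(−0.74025) ≈ 0.4770.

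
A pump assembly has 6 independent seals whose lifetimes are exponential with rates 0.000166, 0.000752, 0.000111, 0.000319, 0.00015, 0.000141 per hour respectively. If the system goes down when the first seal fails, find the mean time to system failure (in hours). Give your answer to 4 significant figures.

The time to first failure is exponential with rate Σλ = 0.000166 + 0.000752 + 0.000111 + 0.000319 + 0.00015 + 0.000141 = 0.001639.
E[min] = 1/Σλ = 1/0.001639 = 610.128 hours.

610.1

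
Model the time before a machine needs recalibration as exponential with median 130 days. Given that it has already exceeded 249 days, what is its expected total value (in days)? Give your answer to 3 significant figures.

For an exponential, median = ln(2)/λ, so λ = ln 2 / 130 = 0.0053319 per day.
By memorylessness, E[X | X > 249] = 249 + 1/λ = 249 + 187.55 = 436.55 days.

437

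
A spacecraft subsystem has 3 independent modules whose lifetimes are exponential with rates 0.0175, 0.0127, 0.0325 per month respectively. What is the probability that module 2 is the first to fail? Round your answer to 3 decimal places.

0.203

The time to first failure is exponential with rate Σλ = 0.0175 + 0.0127 + 0.0325 = 0.0627.
P(module 2 first) = λ_2/Σλ = 0.0127/0.0627 ≈ 0.203.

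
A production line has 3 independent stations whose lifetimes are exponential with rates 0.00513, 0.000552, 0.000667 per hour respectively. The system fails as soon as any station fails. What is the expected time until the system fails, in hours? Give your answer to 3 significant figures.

The time to first failure is exponential with rate Σλ = 0.00513 + 0.000552 + 0.000667 = 0.006349.
E[min] = 1/Σλ = 1/0.006349 = 157.505 hours.

158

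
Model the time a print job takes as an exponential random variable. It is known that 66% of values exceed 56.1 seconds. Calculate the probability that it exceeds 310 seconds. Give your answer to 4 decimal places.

e^(−λ·56.1) = 0.66 ⇒ λ = −ln(0.66)/56.1 = 0.00740669.
P(X > 310) = e^(−0.00740669·310) = e^(−2.2961) ≈ 0.1007.

0.1007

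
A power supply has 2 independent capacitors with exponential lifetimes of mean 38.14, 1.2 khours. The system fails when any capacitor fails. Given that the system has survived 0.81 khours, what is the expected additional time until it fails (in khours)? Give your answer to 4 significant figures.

1.163

First-failure rate Σλ = 1/38.14 + 1/1.2 = 0.859553.
By memorylessness the expected residual is 1/Σλ = 1.1634 khours, regardless of the 0.81 already elapsed.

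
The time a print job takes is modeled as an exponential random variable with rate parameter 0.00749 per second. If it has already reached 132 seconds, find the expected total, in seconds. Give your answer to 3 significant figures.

By memorylessness, E[X | X > 132] = 132 + 1/λ = 132 + 133.511 = 265.511 seconds.

266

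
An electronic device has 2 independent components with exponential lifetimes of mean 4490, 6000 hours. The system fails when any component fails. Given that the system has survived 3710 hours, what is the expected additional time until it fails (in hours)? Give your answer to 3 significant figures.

2570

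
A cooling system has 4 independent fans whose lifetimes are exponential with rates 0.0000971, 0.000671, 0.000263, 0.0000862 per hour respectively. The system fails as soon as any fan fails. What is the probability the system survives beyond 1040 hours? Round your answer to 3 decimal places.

The time to first failure is exponential with rate Σλ = 0.0000971 + 0.000671 + 0.000263 + 0.0000862 = 0.0011173.
P(min > 1040) = e^(−0.0011173·1040) = e^(−1.162) ≈ 0.313.

0.313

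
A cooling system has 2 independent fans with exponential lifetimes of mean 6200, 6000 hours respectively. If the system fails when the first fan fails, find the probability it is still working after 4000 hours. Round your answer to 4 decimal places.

The first failure time is exponential with rate Σλ_i = 1/6200 + 1/6000 = 0.000327957 per hour.
P(min > 4000) = e^(−0.000327957·4000) = e^(−1.3118) ≈ 0.2693.

0.2693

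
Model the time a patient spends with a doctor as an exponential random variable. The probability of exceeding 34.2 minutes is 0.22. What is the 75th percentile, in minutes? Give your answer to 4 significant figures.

31.31

e^(−λ·34.2) = 0.22 ⇒ λ = −ln(0.22)/34.2 = 0.0442727.
75th percentile: 1 − e^(−λt) = 0.75, t = −ln(0.25)/λ = 31.3126 minutes.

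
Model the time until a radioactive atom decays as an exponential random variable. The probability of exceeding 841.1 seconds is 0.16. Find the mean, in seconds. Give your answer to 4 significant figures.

459.0

e^(−λ·841.1) = 0.16 ⇒ λ = −ln(0.16)/841.1 = 0.00217879.
Mean = 1/λ = 458.97 seconds.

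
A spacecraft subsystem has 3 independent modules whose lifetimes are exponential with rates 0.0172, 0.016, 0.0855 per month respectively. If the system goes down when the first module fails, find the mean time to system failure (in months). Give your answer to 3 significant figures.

The time to first failure is exponential with rate Σλ = 0.0172 + 0.016 + 0.0855 = 0.1187.
E[min] = 1/Σλ = 1/0.1187 = 8.4246 months.

8.42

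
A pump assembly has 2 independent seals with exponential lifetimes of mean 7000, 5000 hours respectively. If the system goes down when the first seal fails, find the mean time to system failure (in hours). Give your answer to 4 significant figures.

The first failure time is exponential with rate Σλ_i = 1/7000 + 1/5000 = 0.000342857 per hour.
E[min] = 1/Σλ = 1/0.000342857 = 2916.67 hours.

2917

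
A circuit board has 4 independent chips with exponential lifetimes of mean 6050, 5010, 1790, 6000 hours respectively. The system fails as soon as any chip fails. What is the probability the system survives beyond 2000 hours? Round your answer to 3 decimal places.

0.113

The first failure time is exponential with rate Σλ_i = 1/6050 + 1/5010 + 1/1790 + 1/6000 = 0.00109022 per hour.
P(min > 2000) = e^(−0.00109022·2000) = e^(−2.1804) ≈ 0.113.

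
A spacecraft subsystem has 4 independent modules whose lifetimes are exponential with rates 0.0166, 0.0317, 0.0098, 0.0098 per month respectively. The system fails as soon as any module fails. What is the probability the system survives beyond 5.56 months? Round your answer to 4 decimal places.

The time to first failure is exponential with rate Σλ = 0.0166 + 0.0317 + 0.0098 + 0.0098 = 0.0679.
P(min > 5.56) = e^(−0.0679·5.56) = e^(−0.37752) ≈ 0.6856.

0.6856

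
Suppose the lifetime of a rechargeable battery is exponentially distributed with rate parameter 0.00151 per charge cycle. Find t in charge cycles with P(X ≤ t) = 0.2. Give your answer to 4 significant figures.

Set 1 − e^(−λt) = 0.2, so t = −ln(0.8)/λ = 0.22314/0.00151 ≈ 147.777 charge cycles.

147.8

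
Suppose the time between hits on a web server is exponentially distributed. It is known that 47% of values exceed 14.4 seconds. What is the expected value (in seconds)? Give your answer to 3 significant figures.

e^(−λ·14.4) = 0.47 ⇒ λ = −ln(0.47)/14.4 = 0.0524321.
Mean = 1/λ = 19.0723 seconds.

19.1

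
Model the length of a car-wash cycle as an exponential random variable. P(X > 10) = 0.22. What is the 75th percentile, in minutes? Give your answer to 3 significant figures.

e^(−λ·10) = 0.22 ⇒ λ = −ln(0.22)/10 = 0.151413.
75th percentile: 1 − e^(−λt) = 0.75, t = −ln(0.25)/λ = 9.15573 minutes.

9.16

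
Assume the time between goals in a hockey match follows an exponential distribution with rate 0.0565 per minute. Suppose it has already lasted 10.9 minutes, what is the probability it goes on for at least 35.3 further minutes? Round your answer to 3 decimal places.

P(X > s+t | X > s) = e^(−λ(s+t))/e^(−λs) = e^(−λt), independent of s = 10.9.
P(X > 35.3) = e^(−1.9944) ≈ 0.136.

0.136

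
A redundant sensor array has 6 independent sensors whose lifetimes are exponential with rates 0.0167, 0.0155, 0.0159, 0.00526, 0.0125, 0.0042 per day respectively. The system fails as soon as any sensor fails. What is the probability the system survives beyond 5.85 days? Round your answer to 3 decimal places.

0.664

The time to first failure is exponential with rate Σλ = 0.0167 + 0.0155 + 0.0159 + 0.00526 + 0.0125 + 0.0042 = 0.07006.
P(min > 5.85) = e^(−0.07006·5.85) = e^(−0.40985) ≈ 0.664.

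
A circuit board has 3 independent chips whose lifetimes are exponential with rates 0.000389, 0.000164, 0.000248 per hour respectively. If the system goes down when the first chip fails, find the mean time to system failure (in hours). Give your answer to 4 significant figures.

The time to first failure is exponential with rate Σλ = 0.000389 + 0.000164 + 0.000248 = 0.000801.
E[min] = 1/Σλ = 1/0.000801 = 1248.44 hours.

1248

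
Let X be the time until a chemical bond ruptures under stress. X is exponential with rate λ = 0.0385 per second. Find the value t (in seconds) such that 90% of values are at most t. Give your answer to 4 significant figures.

59.81

Set 1 − e^(−λt) = 0.9, so t = −ln(0.1)/λ = 2.3026/0.0385 ≈ 59.8074 seconds.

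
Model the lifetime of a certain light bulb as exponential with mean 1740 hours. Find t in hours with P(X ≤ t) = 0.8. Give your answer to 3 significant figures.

2800

The rate is λ = 1/1740 = 0.000574713 per hour.
Set 1 − e^(−λt) = 0.8, so t = −ln(0.2)/λ = 1.6094/0.000574713 ≈ 2800.42 hours.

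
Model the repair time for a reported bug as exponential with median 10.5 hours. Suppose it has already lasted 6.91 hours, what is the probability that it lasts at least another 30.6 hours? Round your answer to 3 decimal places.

0.133

For an exponential, median = ln(2)/λ, so λ = ln 2 / 10.5 = 0.066014 per hour.
By the memoryless property, P(X > 6.91+30.6 | X > 6.91) = P(X > 30.6).
P(X > 30.6) = e^(−2.02) ≈ 0.133.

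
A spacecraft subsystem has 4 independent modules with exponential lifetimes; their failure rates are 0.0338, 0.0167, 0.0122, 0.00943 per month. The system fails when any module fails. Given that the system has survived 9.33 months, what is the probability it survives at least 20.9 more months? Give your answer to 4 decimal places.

Time to first failure ~ Exp(Σλ) with Σλ = 0.07213.
By memorylessness, P(T > 9.33+20.9 | T > 9.33) = P(T > 20.9) = e^(−0.07213·20.9) ≈ 0.2215.

0.2215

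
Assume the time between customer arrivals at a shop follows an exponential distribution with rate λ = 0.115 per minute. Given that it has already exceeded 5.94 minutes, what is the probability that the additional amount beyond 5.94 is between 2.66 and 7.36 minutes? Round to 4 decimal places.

Memoryless: the residual past 5.94 is again Exp(λ).
P(2.66 < residual < 7.36) = e^(−λ·2.66) − e^(−λ·7.36) = 0.73646 − 0.42896 ≈ 0.3075.

0.3075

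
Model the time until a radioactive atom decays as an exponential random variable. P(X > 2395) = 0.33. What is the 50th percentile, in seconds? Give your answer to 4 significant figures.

e^(−λ·2395) = 0.33 ⇒ λ = −ln(0.33)/2395 = 0.000462907.
50th percentile: 1 − e^(−λt) = 0.5, t = −ln(0.5)/λ = 1497.38 seconds.

1497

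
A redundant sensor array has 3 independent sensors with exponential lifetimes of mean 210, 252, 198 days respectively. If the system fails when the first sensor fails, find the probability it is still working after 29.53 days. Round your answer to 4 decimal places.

0.6657

The first failure time is exponential with rate Σλ_i = 1/210 + 1/252 + 1/198 = 0.0137807 per day.
P(min > 29.53) = e^(−0.0137807·29.53) = e^(−0.40694) ≈ 0.6657.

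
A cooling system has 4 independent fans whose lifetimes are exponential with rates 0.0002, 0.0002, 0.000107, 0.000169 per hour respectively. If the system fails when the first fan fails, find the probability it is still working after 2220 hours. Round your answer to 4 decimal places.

The time to first failure is exponential with rate Σλ = 0.0002 + 0.0002 + 0.000107 + 0.000169 = 0.000676.
P(min > 2220) = e^(−0.000676·2220) = e^(−1.5007) ≈ 0.2230.

0.2230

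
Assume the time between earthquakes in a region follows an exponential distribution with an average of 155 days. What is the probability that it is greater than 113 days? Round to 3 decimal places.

The rate is λ = 1/155 = 0.00645161 per day.
P(X > 113) = e^(−λ·113) = e^(−0.72903) ≈ 0.482.

0.482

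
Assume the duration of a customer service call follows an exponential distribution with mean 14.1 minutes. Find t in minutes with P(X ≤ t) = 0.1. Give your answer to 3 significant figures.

The rate is λ = 1/14.1 = 0.070922 per minute.
Set 1 − e^(−λt) = 0.1, so t = −ln(0.9)/λ = 0.10536/0.070922 ≈ 1.48558 minutes.

1.49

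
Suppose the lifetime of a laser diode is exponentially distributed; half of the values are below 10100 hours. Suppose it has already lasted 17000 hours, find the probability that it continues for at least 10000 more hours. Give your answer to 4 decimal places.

0.5034

For an exponential, median = ln(2)/λ, so λ = ln 2 / 10100 = 0.0000686284 per hour.
P(X > s+t | X > s) = e^(−λ(s+t))/e^(−λs) = e^(−λt), independent of s = 17000.
P(X > 10000) = e^(−0.68628) ≈ 0.5034.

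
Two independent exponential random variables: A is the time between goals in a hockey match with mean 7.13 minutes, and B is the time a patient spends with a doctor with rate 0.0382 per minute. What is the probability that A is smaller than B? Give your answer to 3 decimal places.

0.786

λ_1 = 1/7.13 = 0.140252, λ_2 = 0.0382.
For independent exponentials, P(A < B) = λ_1/(λ_1+λ_2) = 0.140252/0.178452 ≈ 0.786.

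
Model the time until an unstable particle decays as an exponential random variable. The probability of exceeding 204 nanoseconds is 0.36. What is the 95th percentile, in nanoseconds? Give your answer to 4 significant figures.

598.2

e^(−λ·204) = 0.36 ⇒ λ = −ln(0.36)/204 = 0.00500809.
95th percentile: 1 − e^(−λt) = 0.95, t = −ln(0.05)/λ = 598.178 nanoseconds.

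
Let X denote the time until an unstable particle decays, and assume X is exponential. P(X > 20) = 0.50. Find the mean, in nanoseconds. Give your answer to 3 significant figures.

e^(−λ·20) = 0.50 ⇒ λ = −ln(0.50)/20 = 0.0346574.
Mean = 1/λ = 28.8539 nanoseconds.

28.9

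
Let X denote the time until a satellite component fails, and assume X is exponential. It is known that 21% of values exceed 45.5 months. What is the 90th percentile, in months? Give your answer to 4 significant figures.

67.13

e^(−λ·45.5) = 0.21 ⇒ λ = −ln(0.21)/45.5 = 0.0343.
90th percentile: 1 − e^(−λt) = 0.9, t = −ln(0.1)/λ = 67.1309 months.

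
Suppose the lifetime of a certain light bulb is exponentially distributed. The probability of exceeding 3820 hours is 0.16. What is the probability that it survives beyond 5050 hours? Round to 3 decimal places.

0.089

e^(−λ·3820) = 0.16 ⇒ λ = −ln(0.16)/3820 = 0.000479733.
P(X > 5050) = e^(−0.000479733·5050) = e^(−2.4227) ≈ 0.089.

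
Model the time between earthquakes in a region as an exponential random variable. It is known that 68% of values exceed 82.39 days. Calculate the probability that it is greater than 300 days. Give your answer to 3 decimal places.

0.246

e^(−λ·82.39) = 0.68 ⇒ λ = −ln(0.68)/82.39 = 0.00468094.
P(X > 300) = e^(−0.00468094·300) = e^(−1.4043) ≈ 0.246.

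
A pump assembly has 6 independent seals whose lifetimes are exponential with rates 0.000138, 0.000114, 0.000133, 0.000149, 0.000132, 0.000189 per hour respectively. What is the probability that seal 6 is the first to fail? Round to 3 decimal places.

The time to first failure is exponential with rate Σλ = 0.000138 + 0.000114 + 0.000133 + 0.000149 + 0.000132 + 0.000189 = 0.000855.
P(seal 6 first) = λ_6/Σλ = 0.000189/0.000855 ≈ 0.221.

0.221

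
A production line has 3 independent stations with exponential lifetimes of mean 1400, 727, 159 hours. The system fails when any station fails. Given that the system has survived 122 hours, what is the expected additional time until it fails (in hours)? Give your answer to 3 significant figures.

119

First-failure rate Σλ = 1/1400 + 1/727 + 1/159 = 0.00837911.
By memorylessness the expected residual is 1/Σλ = 119.344 hours, regardless of the 122 already elapsed.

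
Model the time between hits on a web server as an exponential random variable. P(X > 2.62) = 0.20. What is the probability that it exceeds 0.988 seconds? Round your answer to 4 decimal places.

0.5450

e^(−λ·2.62) = 0.20 ⇒ λ = −ln(0.20)/2.62 = 0.614289.
P(X > 0.988) = e^(−0.614289·0.988) = e^(−0.60692) ≈ 0.5450.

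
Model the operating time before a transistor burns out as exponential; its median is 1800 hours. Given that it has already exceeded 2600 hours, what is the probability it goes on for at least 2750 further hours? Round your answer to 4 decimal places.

0.3468

For an exponential, median = ln(2)/λ, so λ = ln 2 / 1800 = 0.000385082 per hour.
P(X > s+t | X > s) = e^(−λ(s+t))/e^(−λs) = e^(−λt), independent of s = 2600.
P(X > 2750) = e^(−1.059) ≈ 0.3468.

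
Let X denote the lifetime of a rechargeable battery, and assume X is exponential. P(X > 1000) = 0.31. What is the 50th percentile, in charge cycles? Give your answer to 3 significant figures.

592

e^(−λ·1000) = 0.31 ⇒ λ = −ln(0.31)/1000 = 0.00117118.
50th percentile: 1 − e^(−λt) = 0.5, t = −ln(0.5)/λ = 591.835 charge cycles.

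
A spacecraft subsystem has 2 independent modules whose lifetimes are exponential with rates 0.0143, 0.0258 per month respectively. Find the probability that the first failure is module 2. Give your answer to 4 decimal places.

The time to first failure is exponential with rate Σλ = 0.0143 + 0.0258 = 0.0401.
P(module 2 first) = λ_2/Σλ = 0.0258/0.0401 ≈ 0.6434.

0.6434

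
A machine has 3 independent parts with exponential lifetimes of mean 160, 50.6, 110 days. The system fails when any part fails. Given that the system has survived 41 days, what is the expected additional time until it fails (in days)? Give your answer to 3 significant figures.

28.5

First-failure rate Σλ = 1/160 + 1/50.6 + 1/110 = 0.0351038.
By memorylessness the expected residual is 1/Σλ = 28.487 days, regardless of the 41 already elapsed.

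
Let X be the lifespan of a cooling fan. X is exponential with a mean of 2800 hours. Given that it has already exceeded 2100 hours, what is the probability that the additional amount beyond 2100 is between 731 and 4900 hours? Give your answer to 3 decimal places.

0.596

The rate is λ = 1/2800 = 0.000357143 per hour.
Memoryless: the residual past 2100 is again Exp(λ).
P(731 < residual < 4900) = e^(−λ·731) − e^(−λ·4900) = 0.77023 − 0.17377 ≈ 0.596.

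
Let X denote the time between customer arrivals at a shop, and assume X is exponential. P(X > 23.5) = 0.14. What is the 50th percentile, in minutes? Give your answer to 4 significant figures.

e^(−λ·23.5) = 0.14 ⇒ λ = −ln(0.14)/23.5 = 0.0836644.
50th percentile: 1 − e^(−λt) = 0.5, t = −ln(0.5)/λ = 8.28485 minutes.

8.285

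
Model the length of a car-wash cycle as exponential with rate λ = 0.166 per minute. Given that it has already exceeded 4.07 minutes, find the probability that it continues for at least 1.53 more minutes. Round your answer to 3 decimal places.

P(X > s+t | X > s) = e^(−λ(s+t))/e^(−λs) = e^(−λt), independent of s = 4.07.
P(X > 1.53) = e^(−0.25398) ≈ 0.776.

0.776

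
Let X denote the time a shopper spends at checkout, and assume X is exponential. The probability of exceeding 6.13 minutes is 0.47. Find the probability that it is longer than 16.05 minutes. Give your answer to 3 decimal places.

e^(−λ·6.13) = 0.47 ⇒ λ = −ln(0.47)/6.13 = 0.123168.
P(X > 16.05) = e^(−0.123168·16.05) = e^(−1.9769) ≈ 0.139.

0.139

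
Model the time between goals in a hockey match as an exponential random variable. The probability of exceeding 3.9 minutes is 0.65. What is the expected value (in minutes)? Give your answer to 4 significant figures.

9.053

e^(−λ·3.9) = 0.65 ⇒ λ = −ln(0.65)/3.9 = 0.110457.
Mean = 1/λ = 9.05328 minutes.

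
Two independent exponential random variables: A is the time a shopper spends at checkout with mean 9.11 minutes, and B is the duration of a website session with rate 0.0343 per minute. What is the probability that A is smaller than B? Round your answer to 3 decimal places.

0.762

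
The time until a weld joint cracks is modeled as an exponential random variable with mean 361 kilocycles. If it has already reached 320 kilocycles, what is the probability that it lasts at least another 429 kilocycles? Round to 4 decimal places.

0.3047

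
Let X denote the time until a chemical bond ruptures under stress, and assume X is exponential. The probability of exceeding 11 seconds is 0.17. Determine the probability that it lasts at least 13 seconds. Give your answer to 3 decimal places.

0.123

e^(−λ·11) = 0.17 ⇒ λ = −ln(0.17)/11 = 0.161087.
P(X > 13) = e^(−0.161087·13) = e^(−2.0941) ≈ 0.123.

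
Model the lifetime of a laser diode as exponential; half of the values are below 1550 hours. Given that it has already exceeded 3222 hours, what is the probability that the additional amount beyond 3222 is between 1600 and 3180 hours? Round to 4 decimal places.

For an exponential, median = ln(2)/λ, so λ = ln 2 / 1550 = 0.000447192 per hour.
Memoryless: the residual past 3222 is again Exp(λ).
P(1600 < residual < 3180) = e^(−λ·1600) − e^(−λ·3180) = 0.48894 − 0.24121 ≈ 0.2477.

0.2477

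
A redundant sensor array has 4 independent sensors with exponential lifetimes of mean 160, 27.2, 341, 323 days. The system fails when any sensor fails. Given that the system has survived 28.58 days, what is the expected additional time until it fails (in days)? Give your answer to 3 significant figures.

20.4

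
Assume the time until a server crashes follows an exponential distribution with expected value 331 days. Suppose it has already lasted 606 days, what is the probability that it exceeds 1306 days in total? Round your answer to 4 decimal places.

0.1207

The rate is λ = 1/331 = 0.00302115 per day.
P(X > s+t | X > s) = e^(−λ(s+t))/e^(−λs) = e^(−λt), independent of s = 606.
P(X > 700) = e^(−2.1148) ≈ 0.1207.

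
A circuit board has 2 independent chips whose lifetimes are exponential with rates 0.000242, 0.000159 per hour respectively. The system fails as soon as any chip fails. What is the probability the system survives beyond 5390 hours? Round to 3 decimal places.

The time to first failure is exponential with rate Σλ = 0.000242 + 0.000159 = 0.000401.
P(min > 5390) = e^(−0.000401·5390) = e^(−2.1614) ≈ 0.115.

0.115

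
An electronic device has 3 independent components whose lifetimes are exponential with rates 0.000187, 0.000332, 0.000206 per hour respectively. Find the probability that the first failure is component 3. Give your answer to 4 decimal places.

0.2841

The time to first failure is exponential with rate Σλ = 0.000187 + 0.000332 + 0.000206 = 0.000725.
P(component 3 first) = λ_3/Σλ = 0.000206/0.000725 ≈ 0.2841.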